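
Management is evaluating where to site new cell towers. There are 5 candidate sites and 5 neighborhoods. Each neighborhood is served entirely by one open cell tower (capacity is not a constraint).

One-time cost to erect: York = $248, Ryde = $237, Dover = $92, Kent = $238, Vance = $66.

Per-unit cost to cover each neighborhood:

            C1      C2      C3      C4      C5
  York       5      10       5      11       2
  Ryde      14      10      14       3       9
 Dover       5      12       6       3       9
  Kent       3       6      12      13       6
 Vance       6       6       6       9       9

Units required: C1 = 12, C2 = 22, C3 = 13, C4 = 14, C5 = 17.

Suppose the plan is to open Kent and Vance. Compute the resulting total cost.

Total cost: 778

Each neighborhood is assigned to its cheapest site among the open ones.
{Kent, Vance}: C1→Kent 3·12=36, C2→Kent 6·22=132, C3→Vance 6·13=78, C4→Vance 9·14=126, C5→Kent 6·17=102. Service 474; fixed 304; total 778.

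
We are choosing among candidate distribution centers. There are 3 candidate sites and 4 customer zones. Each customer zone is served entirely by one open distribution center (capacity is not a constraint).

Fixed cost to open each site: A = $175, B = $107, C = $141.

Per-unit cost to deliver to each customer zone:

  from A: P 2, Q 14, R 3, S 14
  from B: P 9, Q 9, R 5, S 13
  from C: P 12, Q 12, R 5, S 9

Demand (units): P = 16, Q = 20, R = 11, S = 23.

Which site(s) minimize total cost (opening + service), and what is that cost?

Open B only; minimum total cost 785.

For any fixed open set, each customer zone goes to its cheapest open site; total = fixed + service.
{B}: P→B 9·16=144, Q→B 9·20=180, R→B 5·11=55, S→B 13·23=299. Service 678; fixed 107; total 785.
{A, B}: service 544 + fixed 282 = 826
{A, C}: P→A 2·16=32, Q→C 12·20=240, R→A 3·11=33, S→C 9·23=207. Service 512; fixed 316; total 828.
{A, B, C}: P→A 2·16=32, Q→B 9·20=180, R→A 3·11=33, S→C 9·23=207. Service 452; fixed 423; total 875.
No other subset beats 785.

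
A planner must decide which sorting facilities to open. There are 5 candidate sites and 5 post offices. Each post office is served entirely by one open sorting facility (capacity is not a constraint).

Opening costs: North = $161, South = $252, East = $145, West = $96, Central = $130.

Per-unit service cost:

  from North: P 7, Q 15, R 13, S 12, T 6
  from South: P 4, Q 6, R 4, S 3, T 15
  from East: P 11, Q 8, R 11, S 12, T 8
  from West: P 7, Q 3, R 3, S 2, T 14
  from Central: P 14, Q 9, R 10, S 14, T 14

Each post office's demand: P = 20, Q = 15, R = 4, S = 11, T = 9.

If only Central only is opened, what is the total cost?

Total cost: 865

Each post office is assigned to its cheapest site among the open ones.
{Central}: P→Central 14·20=280, Q→Central 9·15=135, R→Central 10·4=40, S→Central 14·11=154, T→Central 14·9=126. Service 735; fixed 130; total 865.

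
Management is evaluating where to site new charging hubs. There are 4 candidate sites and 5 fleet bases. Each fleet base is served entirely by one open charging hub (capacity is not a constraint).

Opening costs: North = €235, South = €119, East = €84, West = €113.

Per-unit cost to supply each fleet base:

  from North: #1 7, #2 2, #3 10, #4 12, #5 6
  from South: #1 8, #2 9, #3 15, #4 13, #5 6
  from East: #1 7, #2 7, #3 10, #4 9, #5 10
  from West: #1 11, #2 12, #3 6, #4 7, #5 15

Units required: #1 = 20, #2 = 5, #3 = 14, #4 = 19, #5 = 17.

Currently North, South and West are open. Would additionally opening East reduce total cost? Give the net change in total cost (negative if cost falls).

No — net change +84 (cost rises by 84).

Current service cost with {North, South, West}: 469.
Adding East: each fleet base re-picks its cheapest; new service cost 469, saving 0.
Extra fixed cost: 84. Net change = 84 − 0 = 84.
(Totals: 936 → 1020.)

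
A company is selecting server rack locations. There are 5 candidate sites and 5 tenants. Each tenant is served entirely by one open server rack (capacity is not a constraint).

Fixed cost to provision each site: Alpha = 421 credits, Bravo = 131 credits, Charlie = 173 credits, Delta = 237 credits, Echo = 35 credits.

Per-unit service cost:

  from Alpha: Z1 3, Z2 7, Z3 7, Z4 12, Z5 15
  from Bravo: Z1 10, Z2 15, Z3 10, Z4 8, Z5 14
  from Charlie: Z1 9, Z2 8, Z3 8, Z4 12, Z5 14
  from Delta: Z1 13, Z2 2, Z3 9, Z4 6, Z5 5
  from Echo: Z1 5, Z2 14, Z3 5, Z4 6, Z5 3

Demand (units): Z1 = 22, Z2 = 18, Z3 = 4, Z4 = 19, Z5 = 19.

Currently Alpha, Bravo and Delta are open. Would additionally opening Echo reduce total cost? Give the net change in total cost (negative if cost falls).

Current service cost with {Alpha, Bravo, Delta}: 339.
Adding Echo: each tenant re-picks its cheapest; new service cost 293, saving 46.
Extra fixed cost: 35. Net change = 35 − 46 = -11.
(Totals: 1128 → 1117.)

Yes — net change −11 (cost falls by 11).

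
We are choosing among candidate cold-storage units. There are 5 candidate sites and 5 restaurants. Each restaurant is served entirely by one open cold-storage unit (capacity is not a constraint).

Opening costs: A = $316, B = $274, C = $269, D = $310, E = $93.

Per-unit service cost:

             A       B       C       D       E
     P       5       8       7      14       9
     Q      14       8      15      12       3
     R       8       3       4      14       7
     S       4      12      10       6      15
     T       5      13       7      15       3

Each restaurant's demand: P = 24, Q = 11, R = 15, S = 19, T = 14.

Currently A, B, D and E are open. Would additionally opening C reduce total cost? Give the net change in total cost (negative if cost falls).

No — net change +269 (cost rises by 269).

Current service cost with {A, B, D, E}: 316.
Adding C: each restaurant re-picks its cheapest; new service cost 316, saving 0.
Extra fixed cost: 269. Net change = 269 − 0 = 269.
(Totals: 1309 → 1578.)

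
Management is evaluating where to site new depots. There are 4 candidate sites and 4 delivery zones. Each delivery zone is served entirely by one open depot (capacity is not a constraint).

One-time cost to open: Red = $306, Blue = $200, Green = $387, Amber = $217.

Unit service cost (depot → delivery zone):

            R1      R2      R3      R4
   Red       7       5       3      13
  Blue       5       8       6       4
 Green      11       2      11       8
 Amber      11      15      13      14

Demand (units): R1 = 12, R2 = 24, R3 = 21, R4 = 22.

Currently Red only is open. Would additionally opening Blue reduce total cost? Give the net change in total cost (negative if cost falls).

Current service cost with {Red}: 553.
Adding Blue: each delivery zone re-picks its cheapest; new service cost 331, saving 222.
Extra fixed cost: 200. Net change = 200 − 222 = -22.
(Totals: 859 → 837.)

Yes — net change −22 (cost falls by 22).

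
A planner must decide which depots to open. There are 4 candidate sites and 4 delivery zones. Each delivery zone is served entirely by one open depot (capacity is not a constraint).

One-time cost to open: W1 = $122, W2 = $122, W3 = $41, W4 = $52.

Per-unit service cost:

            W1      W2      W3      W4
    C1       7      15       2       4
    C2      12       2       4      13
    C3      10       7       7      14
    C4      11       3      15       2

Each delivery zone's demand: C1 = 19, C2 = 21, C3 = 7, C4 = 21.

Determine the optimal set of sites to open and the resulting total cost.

For any fixed open set, each delivery zone goes to its cheapest open site; total = fixed + service.
{W3, W4}: C1→W3 2·19=38, C2→W3 4·21=84, C3→W3 7·7=49, C4→W4 2·21=42. Service 213; fixed 93; total 306.
{W2, W3}: service 192 + fixed 163 = 355
{W2, W4}: service 209 + fixed 174 = 383
{W1, W2, W3, W4}: service 171 + fixed 337 = 508
No other subset beats 306.

Open W3 and W4; minimum total cost 306.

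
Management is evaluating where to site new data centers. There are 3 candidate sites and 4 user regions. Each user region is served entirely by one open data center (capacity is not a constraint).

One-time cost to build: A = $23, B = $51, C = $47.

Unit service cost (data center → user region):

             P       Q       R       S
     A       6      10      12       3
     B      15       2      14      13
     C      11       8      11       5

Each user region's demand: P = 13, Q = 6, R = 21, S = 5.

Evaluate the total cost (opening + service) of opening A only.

Total cost: 428

Each user region is assigned to its cheapest site among the open ones.
{A}: P→A 6·13=78, Q→A 10·6=60, R→A 12·21=252, S→A 3·5=15. Service 405; fixed 23; total 428.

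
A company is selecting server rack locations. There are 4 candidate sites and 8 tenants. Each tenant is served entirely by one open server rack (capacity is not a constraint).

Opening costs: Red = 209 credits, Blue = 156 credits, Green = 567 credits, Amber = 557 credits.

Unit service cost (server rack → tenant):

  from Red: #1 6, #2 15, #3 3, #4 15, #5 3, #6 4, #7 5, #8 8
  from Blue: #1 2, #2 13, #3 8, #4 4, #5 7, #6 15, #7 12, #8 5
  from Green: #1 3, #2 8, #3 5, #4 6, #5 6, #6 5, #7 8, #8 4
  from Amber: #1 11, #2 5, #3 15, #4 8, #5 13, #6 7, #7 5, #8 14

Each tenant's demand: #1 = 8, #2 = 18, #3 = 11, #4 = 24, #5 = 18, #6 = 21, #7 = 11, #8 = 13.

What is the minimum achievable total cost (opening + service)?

Minimum total cost: 1002

For any fixed open set, each tenant goes to its cheapest open site; total = fixed + service.
{Red, Blue}: #1→Blue 2·8=16, #2→Blue 13·18=234, #3→Red 3·11=33, #4→Blue 4·24=96, #5→Red 3·18=54, #6→Red 4·21=84, #7→Red 5·11=55, #8→Blue 5·13=65. Service 637; fixed 365; total 1002.
{Red}: service 1008 + fixed 209 = 1217
{Blue}: #1→Blue 2·8=16, #2→Blue 13·18=234, #3→Blue 8·11=88, #4→Blue 4·24=96, #5→Blue 7·18=126, #6→Blue 15·21=315, #7→Blue 12·11=132, #8→Blue 5·13=65. Service 1072; fixed 156; total 1228.
{Red, Blue, Green, Amber}: #1→Blue 2·8=16, #2→Amber 5·18=90, #3→Red 3·11=33, #4→Blue 4·24=96, #5→Red 3·18=54, #6→Red 4·21=84, #7→Red 5·11=55, #8→Green 4·13=52. Service 480; fixed 1489; total 1969.
No other subset beats 1002.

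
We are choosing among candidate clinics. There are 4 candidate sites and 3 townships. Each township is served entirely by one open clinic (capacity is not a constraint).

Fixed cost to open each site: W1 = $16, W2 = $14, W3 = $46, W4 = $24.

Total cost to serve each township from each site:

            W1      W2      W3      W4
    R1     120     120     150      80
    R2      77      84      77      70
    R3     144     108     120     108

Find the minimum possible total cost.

Minimum total cost: 282

For any fixed open set, each township goes to its cheapest open site; total = fixed + service.
{W4}: R1→W4 80, R2→W4 70, R3→W4 108. Service 258; fixed 24; total 282.
{W2, W4}: R1→W4 80, R2→W4 70, R3→W2 108. Service 258; fixed 38; total 296.
{W1, W4}: R1→W4 80, R2→W4 70, R3→W4 108. Service 258; fixed 40; total 298.
{W1, W2, W3, W4}: service 258 + fixed 100 = 358
(All 15 nonempty subsets were checked; W4 only is lowest.)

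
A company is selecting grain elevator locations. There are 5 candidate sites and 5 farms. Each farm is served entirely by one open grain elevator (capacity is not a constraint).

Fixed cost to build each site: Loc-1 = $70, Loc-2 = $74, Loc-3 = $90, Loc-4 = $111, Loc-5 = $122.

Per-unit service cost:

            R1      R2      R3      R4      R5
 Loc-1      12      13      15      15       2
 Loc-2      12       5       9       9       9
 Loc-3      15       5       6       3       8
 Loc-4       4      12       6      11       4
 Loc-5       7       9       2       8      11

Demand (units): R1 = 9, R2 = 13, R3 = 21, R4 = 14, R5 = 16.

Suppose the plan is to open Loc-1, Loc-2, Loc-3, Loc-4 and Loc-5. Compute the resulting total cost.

Each farm is assigned to its cheapest site among the open ones.
{Loc-1, Loc-2, Loc-3, Loc-4, Loc-5}: R1→Loc-4 4·9=36, R2→Loc-2 5·13=65, R3→Loc-5 2·21=42, R4→Loc-3 3·14=42, R5→Loc-1 2·16=32. Service 217; fixed 467; total 684.

Total cost: 684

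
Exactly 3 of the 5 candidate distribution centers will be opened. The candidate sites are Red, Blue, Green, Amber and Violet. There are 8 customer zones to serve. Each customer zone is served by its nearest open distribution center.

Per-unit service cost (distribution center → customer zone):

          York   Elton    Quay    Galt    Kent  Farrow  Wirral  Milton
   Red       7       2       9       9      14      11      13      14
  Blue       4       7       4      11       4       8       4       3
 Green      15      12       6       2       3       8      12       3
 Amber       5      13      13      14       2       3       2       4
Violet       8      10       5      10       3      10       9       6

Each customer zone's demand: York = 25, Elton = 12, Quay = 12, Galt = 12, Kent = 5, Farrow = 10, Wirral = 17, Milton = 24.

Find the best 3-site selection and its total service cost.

Choose Red, Green and Amber; total service cost 391.

With exactly 3 open, each customer zone uses its cheapest among the chosen.
{Red, Green, Amber}: York→Amber 5·25=125, Elton→Red 2·12=24, Quay→Green 6·12=72, Galt→Green 2·12=24, Kent→Amber 2·5=10, Farrow→Amber 3·10=30, Wirral→Amber 2·17=34, Milton→Green 3·24=72. Service cost 391.
{Blue, Green, Amber}: service cost 402
{Red, Blue, Amber}: service cost 426
Among all 10 size-3 choices, {Red, Green, Amber} is lowest.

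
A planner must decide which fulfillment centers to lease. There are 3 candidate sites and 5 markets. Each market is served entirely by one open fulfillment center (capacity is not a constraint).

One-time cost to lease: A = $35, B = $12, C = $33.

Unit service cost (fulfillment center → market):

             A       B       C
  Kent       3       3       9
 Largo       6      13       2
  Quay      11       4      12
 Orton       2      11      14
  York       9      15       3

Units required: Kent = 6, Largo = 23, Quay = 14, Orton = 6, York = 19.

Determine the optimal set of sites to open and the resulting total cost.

Open A, B and C; minimum total cost 269.

For any fixed open set, each market goes to its cheapest open site; total = fixed + service.
{A, B, C}: Kent→A 3·6=18, Largo→C 2·23=46, Quay→B 4·14=56, Orton→A 2·6=12, York→C 3·19=57. Service 189; fixed 80; total 269.
{B, C}: service 243 + fixed 45 = 288
{A, C}: service 287 + fixed 68 = 355
{B}: service 724 + fixed 12 = 736
No other subset beats 269.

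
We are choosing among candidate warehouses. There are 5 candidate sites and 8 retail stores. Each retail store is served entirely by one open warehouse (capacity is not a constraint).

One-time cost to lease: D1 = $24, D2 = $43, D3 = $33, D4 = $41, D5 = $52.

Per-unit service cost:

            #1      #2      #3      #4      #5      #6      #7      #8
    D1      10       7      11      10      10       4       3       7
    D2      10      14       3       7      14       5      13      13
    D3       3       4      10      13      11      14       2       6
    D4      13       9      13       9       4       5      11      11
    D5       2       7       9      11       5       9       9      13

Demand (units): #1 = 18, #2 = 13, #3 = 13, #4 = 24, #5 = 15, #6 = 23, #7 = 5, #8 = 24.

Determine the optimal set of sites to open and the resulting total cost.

For any fixed open set, each retail store goes to its cheapest open site; total = fixed + service.
{D2, D3, D4}: #1→D3 3·18=54, #2→D3 4·13=52, #3→D2 3·13=39, #4→D2 7·24=168, #5→D4 4·15=60, #6→D2 5·23=115, #7→D3 2·5=10, #8→D3 6·24=144. Service 642; fixed 117; total 759.
{D1, D2, D3, D4}: service 619 + fixed 141 = 760
{D2, D3, D5}: service 639 + fixed 128 = 767
{D1, D2, D3, D4, D5}: #1→D5 2·18=36, #2→D3 4·13=52, #3→D2 3·13=39, #4→D2 7·24=168, #5→D4 4·15=60, #6→D1 4·23=92, #7→D3 2·5=10, #8→D3 6·24=144. Service 601; fixed 193; total 794.
No other subset beats 759.

Open D2, D3 and D4; minimum total cost 759.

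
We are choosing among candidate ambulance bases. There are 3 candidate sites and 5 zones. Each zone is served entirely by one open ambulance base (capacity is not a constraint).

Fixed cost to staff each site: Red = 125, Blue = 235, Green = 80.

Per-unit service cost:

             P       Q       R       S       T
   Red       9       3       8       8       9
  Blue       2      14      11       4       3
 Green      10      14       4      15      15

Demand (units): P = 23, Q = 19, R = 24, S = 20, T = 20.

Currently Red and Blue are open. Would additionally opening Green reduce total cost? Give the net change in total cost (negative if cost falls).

Current service cost with {Red, Blue}: 435.
Adding Green: each zone re-picks its cheapest; new service cost 339, saving 96.
Extra fixed cost: 80. Net change = 80 − 96 = -16.
(Totals: 795 → 779.)

Yes — net change −16 (cost falls by 16).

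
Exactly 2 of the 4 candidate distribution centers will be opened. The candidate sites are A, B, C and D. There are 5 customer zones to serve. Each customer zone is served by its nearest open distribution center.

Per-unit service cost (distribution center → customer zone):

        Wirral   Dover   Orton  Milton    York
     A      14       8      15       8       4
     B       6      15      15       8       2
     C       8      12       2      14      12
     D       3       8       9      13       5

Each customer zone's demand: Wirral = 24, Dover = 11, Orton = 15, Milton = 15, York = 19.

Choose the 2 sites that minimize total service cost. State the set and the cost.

With exactly 2 open, each customer zone uses its cheapest among the chosen.
{B, D}: Wirral→D 3·24=72, Dover→D 8·11=88, Orton→D 9·15=135, Milton→B 8·15=120, York→B 2·19=38. Service cost 453.
{B, C}: service cost 464
{C, D}: service cost 480
Among all 6 size-2 choices, {B, D} is lowest.

Choose B and D; total service cost 453.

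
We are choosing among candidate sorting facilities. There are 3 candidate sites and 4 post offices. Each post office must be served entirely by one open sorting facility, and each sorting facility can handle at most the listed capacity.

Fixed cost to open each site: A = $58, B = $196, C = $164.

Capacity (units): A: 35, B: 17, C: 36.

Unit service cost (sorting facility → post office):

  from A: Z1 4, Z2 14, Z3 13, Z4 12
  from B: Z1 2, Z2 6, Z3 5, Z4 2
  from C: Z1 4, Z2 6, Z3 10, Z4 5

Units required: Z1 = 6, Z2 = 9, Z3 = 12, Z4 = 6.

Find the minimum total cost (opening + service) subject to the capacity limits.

Open {C}: Z1→C 4·6=24, Z2→C 6·9=54, Z3→C 10·12=120, Z4→C 5·6=30.
Loads: C carries 33/36. Service 228; fixed 164; total 392.
Next best feasible plan costs 436.

Minimum total cost: 392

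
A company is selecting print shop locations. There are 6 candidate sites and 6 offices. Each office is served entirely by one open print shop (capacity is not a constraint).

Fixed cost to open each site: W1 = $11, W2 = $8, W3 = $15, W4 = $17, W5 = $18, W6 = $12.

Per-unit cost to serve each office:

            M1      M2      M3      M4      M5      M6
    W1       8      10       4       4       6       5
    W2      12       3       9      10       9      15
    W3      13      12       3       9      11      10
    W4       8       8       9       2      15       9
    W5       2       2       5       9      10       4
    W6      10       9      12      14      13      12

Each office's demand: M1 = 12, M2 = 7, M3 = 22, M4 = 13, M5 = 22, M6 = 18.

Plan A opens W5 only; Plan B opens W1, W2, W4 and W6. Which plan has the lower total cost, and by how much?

Plan A: {W5}: M1→W5 2·12=24, M2→W5 2·7=14, M3→W5 5·22=110, M4→W5 9·13=117, M5→W5 10·22=220, M6→W5 4·18=72. Service 557; fixed 18; total 575.
Plan B: {W1, W2, W4, W6}: M1→W1 8·12=96, M2→W2 3·7=21, M3→W1 4·22=88, M4→W4 2·13=26, M5→W1 6·22=132, M6→W1 5·18=90. Service 453; fixed 48; total 501.
Difference: |575 − 501| = 74.

Plan B is cheaper by 74.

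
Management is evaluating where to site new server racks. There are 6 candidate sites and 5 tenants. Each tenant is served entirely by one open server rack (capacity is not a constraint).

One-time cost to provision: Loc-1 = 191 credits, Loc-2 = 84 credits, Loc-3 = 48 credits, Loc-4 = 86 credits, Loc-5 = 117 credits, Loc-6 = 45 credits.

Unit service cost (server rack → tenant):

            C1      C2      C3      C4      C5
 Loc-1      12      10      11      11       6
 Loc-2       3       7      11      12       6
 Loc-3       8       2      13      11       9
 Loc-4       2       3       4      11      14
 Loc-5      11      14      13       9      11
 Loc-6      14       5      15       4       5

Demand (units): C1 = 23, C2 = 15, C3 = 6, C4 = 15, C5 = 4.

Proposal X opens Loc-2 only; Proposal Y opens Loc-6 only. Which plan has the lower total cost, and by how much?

Proposal X is cheaper by 84.

Proposal X: {Loc-2}: C1→Loc-2 3·23=69, C2→Loc-2 7·15=105, C3→Loc-2 11·6=66, C4→Loc-2 12·15=180, C5→Loc-2 6·4=24. Service 444; fixed 84; total 528.
Proposal Y: {Loc-6}: C1→Loc-6 14·23=322, C2→Loc-6 5·15=75, C3→Loc-6 15·6=90, C4→Loc-6 4·15=60, C5→Loc-6 5·4=20. Service 567; fixed 45; total 612.
Difference: |528 − 612| = 84.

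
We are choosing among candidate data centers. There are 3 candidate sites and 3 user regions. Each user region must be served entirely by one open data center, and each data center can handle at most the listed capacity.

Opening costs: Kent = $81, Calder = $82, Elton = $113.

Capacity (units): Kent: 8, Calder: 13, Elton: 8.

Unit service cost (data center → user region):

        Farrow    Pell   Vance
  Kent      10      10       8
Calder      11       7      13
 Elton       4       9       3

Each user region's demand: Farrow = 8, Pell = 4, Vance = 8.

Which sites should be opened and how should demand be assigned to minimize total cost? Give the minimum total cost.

Open {Calder, Elton}: Farrow→Calder 11·8=88, Pell→Calder 7·4=28, Vance→Elton 3·8=24.
Loads: Calder carries 12/13, Elton carries 8/8. Service 140; fixed 195; total 335.
Next best feasible plan costs 343.

Minimum total cost: 335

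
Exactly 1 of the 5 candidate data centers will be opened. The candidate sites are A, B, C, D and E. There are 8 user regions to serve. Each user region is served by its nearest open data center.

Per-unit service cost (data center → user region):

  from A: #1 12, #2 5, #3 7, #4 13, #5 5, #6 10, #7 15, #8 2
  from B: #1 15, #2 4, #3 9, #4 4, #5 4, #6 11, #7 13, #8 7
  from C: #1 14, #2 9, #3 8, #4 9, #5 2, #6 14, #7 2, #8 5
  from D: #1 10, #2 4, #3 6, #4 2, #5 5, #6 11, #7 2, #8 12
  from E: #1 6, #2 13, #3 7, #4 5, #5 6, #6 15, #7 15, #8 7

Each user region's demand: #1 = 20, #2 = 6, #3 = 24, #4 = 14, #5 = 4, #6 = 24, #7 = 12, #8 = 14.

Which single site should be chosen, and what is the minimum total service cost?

With exactly 1 open, each user region uses its cheapest among the chosen.
{D}: #1→D 10·20=200, #2→D 4·6=24, #3→D 6·24=144, #4→D 2·14=28, #5→D 5·4=20, #6→D 11·24=264, #7→D 2·12=24, #8→D 12·14=168. Service cost 872.
{A}: service cost 1088
{C}: service cost 1090
Among all 5 size-1 choices, {D} is lowest.

Choose D only; total service cost 872.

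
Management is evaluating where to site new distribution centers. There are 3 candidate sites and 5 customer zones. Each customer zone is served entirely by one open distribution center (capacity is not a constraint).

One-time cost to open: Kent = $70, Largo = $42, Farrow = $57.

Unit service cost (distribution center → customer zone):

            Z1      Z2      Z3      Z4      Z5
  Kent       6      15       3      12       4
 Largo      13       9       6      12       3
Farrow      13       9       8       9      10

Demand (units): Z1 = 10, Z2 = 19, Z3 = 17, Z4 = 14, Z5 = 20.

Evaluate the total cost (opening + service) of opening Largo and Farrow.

Total cost: 688

Each customer zone is assigned to its cheapest site among the open ones.
{Largo, Farrow}: Z1→Largo 13·10=130, Z2→Largo 9·19=171, Z3→Largo 6·17=102, Z4→Farrow 9·14=126, Z5→Largo 3·20=60. Service 589; fixed 99; total 688.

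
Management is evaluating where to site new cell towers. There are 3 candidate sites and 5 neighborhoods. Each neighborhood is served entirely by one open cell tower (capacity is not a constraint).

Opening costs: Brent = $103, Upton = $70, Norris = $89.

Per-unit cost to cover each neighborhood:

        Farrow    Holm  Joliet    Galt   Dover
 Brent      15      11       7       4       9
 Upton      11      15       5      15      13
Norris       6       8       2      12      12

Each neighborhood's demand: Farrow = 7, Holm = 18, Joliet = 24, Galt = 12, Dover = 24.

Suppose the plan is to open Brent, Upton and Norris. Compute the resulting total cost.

Total cost: 760

Each neighborhood is assigned to its cheapest site among the open ones.
{Brent, Upton, Norris}: Farrow→Norris 6·7=42, Holm→Norris 8·18=144, Joliet→Norris 2·24=48, Galt→Brent 4·12=48, Dover→Brent 9·24=216. Service 498; fixed 262; total 760.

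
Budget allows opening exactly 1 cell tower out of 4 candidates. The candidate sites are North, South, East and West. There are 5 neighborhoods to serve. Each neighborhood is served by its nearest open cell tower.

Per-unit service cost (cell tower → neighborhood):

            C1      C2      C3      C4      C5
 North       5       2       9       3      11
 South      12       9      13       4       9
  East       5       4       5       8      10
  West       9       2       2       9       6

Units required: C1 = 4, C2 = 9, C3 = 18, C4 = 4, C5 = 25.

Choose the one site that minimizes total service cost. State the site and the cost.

With exactly 1 open, each neighborhood uses its cheapest among the chosen.
{West}: C1→West 9·4=36, C2→West 2·9=18, C3→West 2·18=36, C4→West 9·4=36, C5→West 6·25=150. Service cost 276.
{East}: service cost 428
{North}: service cost 487
Among all 4 size-1 choices, {West} is lowest.

Choose West only; total service cost 276.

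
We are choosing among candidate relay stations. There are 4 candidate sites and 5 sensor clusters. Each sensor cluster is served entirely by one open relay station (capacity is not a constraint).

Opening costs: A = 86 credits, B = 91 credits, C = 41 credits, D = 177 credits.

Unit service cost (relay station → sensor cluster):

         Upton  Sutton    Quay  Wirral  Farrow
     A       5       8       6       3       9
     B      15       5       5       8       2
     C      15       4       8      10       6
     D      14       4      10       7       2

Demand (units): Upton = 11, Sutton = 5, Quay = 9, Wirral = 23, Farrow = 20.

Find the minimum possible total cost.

Minimum total cost: 411

For any fixed open set, each sensor cluster goes to its cheapest open site; total = fixed + service.
{A, B}: Upton→A 5·11=55, Sutton→B 5·5=25, Quay→B 5·9=45, Wirral→A 3·23=69, Farrow→B 2·20=40. Service 234; fixed 177; total 411.
{A, C}: service 318 + fixed 127 = 445
{A, B, C}: service 229 + fixed 218 = 447
{A, B, C, D}: Upton→A 5·11=55, Sutton→C 4·5=20, Quay→B 5·9=45, Wirral→A 3·23=69, Farrow→B 2·20=40. Service 229; fixed 395; total 624.
(All 15 nonempty subsets were checked; A and B is lowest.)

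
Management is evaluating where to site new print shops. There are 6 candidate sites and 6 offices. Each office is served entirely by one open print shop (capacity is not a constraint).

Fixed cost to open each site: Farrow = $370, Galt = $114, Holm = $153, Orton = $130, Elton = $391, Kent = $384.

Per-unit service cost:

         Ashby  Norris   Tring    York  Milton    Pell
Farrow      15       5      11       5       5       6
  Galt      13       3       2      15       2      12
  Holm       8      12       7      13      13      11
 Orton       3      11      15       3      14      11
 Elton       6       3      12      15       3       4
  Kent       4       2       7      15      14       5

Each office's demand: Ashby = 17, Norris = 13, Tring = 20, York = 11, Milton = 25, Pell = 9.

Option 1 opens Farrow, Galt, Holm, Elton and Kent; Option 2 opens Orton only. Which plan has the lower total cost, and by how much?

Option 2 is cheaper by 581.

Option 1: {Farrow, Galt, Holm, Elton, Kent}: Ashby→Kent 4·17=68, Norris→Kent 2·13=26, Tring→Galt 2·20=40, York→Farrow 5·11=55, Milton→Galt 2·25=50, Pell→Elton 4·9=36. Service 275; fixed 1412; total 1687.
Option 2: {Orton}: Ashby→Orton 3·17=51, Norris→Orton 11·13=143, Tring→Orton 15·20=300, York→Orton 3·11=33, Milton→Orton 14·25=350, Pell→Orton 11·9=99. Service 976; fixed 130; total 1106.
Difference: |1687 − 1106| = 581.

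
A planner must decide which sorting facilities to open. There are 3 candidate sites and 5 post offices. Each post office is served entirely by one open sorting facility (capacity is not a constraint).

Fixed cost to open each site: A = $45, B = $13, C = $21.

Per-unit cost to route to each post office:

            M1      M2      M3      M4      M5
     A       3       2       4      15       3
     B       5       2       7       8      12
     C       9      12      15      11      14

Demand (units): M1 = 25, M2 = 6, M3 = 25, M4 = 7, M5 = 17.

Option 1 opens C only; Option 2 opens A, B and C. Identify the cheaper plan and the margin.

Option 1: {C}: M1→C 9·25=225, M2→C 12·6=72, M3→C 15·25=375, M4→C 11·7=77, M5→C 14·17=238. Service 987; fixed 21; total 1008.
Option 2: {A, B, C}: M1→A 3·25=75, M2→A 2·6=12, M3→A 4·25=100, M4→B 8·7=56, M5→A 3·17=51. Service 294; fixed 79; total 373.
Difference: |1008 − 373| = 635.

Option 2 is cheaper by 635.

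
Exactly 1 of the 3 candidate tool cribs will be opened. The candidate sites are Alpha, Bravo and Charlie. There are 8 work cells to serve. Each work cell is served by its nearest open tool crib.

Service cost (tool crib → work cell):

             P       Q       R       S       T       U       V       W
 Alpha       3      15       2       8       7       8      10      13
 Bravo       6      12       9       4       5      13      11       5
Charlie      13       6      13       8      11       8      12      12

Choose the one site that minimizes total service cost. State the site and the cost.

With exactly 1 open, each work cell uses its cheapest among the chosen.
{Bravo}: P→Bravo 6, Q→Bravo 12, R→Bravo 9, S→Bravo 4, T→Bravo 5, U→Bravo 13, V→Bravo 11, W→Bravo 5. Service cost 65.
{Alpha}: service cost 66
{Charlie}: service cost 83
Among all 3 size-1 choices, {Bravo} is lowest.

Choose Bravo only; total service cost 65.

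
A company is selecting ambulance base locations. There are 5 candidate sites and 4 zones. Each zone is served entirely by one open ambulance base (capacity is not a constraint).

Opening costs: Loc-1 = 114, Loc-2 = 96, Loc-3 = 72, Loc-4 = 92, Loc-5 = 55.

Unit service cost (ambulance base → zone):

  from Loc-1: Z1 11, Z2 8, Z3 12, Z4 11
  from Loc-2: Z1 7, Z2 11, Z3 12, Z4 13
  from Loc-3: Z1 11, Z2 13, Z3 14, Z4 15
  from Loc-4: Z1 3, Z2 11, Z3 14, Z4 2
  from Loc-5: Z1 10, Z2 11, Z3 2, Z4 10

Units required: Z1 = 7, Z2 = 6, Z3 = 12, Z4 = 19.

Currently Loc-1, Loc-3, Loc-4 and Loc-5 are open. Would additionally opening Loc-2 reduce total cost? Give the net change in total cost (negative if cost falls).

No — net change +96 (cost rises by 96).

Current service cost with {Loc-1, Loc-3, Loc-4, Loc-5}: 131.
Adding Loc-2: each zone re-picks its cheapest; new service cost 131, saving 0.
Extra fixed cost: 96. Net change = 96 − 0 = 96.
(Totals: 464 → 560.)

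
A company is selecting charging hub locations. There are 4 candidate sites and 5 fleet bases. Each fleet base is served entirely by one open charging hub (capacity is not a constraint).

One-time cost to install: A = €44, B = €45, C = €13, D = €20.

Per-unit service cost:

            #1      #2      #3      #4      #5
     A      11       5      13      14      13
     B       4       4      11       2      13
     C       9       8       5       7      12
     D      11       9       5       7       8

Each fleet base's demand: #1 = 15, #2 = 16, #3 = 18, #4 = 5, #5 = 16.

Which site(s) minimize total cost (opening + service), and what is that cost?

For any fixed open set, each fleet base goes to its cheapest open site; total = fixed + service.
{B, D}: #1→B 4·15=60, #2→B 4·16=64, #3→D 5·18=90, #4→B 2·5=10, #5→D 8·16=128. Service 352; fixed 65; total 417.
{B, C, D}: #1→B 4·15=60, #2→B 4·16=64, #3→C 5·18=90, #4→B 2·5=10, #5→D 8·16=128. Service 352; fixed 78; total 430.
{A, B, D}: service 352 + fixed 109 = 461
{A, B, C, D}: service 352 + fixed 122 = 474
No other subset beats 417.

Open B and D; minimum total cost 417.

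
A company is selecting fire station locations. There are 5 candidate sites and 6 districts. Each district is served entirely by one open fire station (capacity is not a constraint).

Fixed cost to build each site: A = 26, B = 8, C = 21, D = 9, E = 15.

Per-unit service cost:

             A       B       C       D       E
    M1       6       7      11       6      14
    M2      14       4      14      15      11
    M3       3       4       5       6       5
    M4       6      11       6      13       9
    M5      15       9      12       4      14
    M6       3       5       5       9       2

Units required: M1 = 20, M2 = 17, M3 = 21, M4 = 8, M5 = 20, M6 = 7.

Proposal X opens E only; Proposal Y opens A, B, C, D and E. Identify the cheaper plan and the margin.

Proposal Y is cheaper by 481.

Proposal X: {E}: M1→E 14·20=280, M2→E 11·17=187, M3→E 5·21=105, M4→E 9·8=72, M5→E 14·20=280, M6→E 2·7=14. Service 938; fixed 15; total 953.
Proposal Y: {A, B, C, D, E}: M1→A 6·20=120, M2→B 4·17=68, M3→A 3·21=63, M4→A 6·8=48, M5→D 4·20=80, M6→E 2·7=14. Service 393; fixed 79; total 472.
Difference: |953 − 472| = 481.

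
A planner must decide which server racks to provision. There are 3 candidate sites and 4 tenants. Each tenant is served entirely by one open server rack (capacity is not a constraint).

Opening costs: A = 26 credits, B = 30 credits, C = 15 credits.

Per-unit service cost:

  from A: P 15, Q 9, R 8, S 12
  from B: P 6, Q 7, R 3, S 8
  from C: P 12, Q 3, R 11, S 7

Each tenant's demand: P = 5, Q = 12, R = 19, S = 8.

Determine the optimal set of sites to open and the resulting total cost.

Open B and C; minimum total cost 224.

For any fixed open set, each tenant goes to its cheapest open site; total = fixed + service.
{B, C}: P→B 6·5=30, Q→C 3·12=36, R→B 3·19=57, S→C 7·8=56. Service 179; fixed 45; total 224.
{A, B, C}: P→B 6·5=30, Q→C 3·12=36, R→B 3·19=57, S→C 7·8=56. Service 179; fixed 71; total 250.
{B}: P→B 6·5=30, Q→B 7·12=84, R→B 3·19=57, S→B 8·8=64. Service 235; fixed 30; total 265.
{C}: P→C 12·5=60, Q→C 3·12=36, R→C 11·19=209, S→C 7·8=56. Service 361; fixed 15; total 376.
(All 7 nonempty subsets were checked; B and C is lowest.)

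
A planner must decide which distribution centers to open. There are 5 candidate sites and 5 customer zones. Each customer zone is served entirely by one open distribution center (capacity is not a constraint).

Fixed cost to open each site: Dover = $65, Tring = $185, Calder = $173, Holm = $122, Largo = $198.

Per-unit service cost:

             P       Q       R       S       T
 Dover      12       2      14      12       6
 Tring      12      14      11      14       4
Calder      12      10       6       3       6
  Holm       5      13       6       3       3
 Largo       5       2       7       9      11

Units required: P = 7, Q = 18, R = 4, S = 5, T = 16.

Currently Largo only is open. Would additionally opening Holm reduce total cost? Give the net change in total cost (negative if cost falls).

Yes — net change −40 (cost falls by 40).

Current service cost with {Largo}: 320.
Adding Holm: each customer zone re-picks its cheapest; new service cost 158, saving 162.
Extra fixed cost: 122. Net change = 122 − 162 = -40.
(Totals: 518 → 478.)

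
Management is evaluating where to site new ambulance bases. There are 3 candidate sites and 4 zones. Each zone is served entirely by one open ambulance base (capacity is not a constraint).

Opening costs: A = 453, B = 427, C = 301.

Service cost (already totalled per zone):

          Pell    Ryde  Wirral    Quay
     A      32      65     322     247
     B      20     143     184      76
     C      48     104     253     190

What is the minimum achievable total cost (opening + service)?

For any fixed open set, each zone goes to its cheapest open site; total = fixed + service.
{B}: Pell→B 20, Ryde→B 143, Wirral→B 184, Quay→B 76. Service 423; fixed 427; total 850.
{C}: Pell→C 48, Ryde→C 104, Wirral→C 253, Quay→C 190. Service 595; fixed 301; total 896.
{B, C}: Pell→B 20, Ryde→C 104, Wirral→B 184, Quay→B 76. Service 384; fixed 728; total 1112.
{A, B, C}: service 345 + fixed 1181 = 1526
(All 7 nonempty subsets were checked; B only is lowest.)

Minimum total cost: 850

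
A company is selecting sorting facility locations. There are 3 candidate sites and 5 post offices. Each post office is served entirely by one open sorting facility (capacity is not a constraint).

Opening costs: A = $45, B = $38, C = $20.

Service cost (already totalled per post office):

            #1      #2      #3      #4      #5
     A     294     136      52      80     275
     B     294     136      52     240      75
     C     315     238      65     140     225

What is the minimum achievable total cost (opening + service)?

For any fixed open set, each post office goes to its cheapest open site; total = fixed + service.
{A, B}: #1→A 294, #2→A 136, #3→A 52, #4→A 80, #5→B 75. Service 637; fixed 83; total 720.
{A, B, C}: service 637 + fixed 103 = 740
{B, C}: service 697 + fixed 58 = 755
{C}: service 983 + fixed 20 = 1003
No other subset beats 720.

Minimum total cost: 720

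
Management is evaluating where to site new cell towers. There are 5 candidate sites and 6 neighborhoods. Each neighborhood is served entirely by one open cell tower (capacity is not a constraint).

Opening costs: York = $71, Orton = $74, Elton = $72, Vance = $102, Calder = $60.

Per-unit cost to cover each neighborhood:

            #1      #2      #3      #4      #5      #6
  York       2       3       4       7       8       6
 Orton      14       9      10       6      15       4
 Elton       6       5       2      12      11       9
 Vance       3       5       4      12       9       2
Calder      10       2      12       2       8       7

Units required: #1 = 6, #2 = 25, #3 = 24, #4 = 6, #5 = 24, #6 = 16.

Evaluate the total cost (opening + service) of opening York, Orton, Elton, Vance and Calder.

Total cost: 725

Each neighborhood is assigned to its cheapest site among the open ones.
{York, Orton, Elton, Vance, Calder}: #1→York 2·6=12, #2→Calder 2·25=50, #3→Elton 2·24=48, #4→Calder 2·6=12, #5→York 8·24=192, #6→Vance 2·16=32. Service 346; fixed 379; total 725.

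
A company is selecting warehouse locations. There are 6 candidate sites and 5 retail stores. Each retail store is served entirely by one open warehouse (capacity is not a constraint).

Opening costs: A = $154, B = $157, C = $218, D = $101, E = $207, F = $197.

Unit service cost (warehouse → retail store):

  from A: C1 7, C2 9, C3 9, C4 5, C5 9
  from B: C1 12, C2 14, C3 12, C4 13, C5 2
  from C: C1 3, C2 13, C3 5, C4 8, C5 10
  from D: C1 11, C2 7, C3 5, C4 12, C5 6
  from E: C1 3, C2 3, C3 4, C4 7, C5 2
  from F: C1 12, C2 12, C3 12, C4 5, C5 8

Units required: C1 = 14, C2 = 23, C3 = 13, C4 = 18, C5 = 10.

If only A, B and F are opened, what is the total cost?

Total cost: 1040

Each retail store is assigned to its cheapest site among the open ones.
{A, B, F}: C1→A 7·14=98, C2→A 9·23=207, C3→A 9·13=117, C4→A 5·18=90, C5→B 2·10=20. Service 532; fixed 508; total 1040.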